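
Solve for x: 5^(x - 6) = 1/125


Express both sides with the same base.
1/125 = 5^(-3)
Since the bases match, equate exponents: x - 6 = -3
So x = -3 - (-6) = 3

x = 3


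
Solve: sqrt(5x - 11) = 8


Square both sides: 5x - 11 = 8^2 = 64
5x = 64 + 11 = 75
x = 15
Check: sqrt(5*15 - 11) = sqrt(64) = 8 ✓

x = 15


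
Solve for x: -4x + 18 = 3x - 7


Starting with: -4x + 18 = 3x - 7
Move all x terms to left: (-4 - 3)x = -7 - 18
Simplify: -7x = -25
Divide both sides by -7: x = 25/7

x = 25/7


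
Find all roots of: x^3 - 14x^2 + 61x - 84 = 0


Let p(x) = x^3 - 14x^2 + 61x - 84. By the rational root theorem (leading coefficient 1), any rational root is an integer divisor of 84: try ±1, ±2, ... in turn.
Test x = 1: value = -36 ≠ 0.
Test x = -1: value = -160 ≠ 0.
Test x = 2: value = -10 ≠ 0.
Test x = -2: value = -270 ≠ 0.
Test x = 3: value = 0 ✓, so (x - 3) is a factor.
Synthetic division by (x - 3): bring down 1; 1(3) - 14 = -11; (-11)(3) + 61 = 28; 28(3) - 84 = 0 → quotient x^2 - 11x + 28, remainder 0.
Solve the quadratic x^2 - 11x + 28 = 0: discriminant = (-11)^2 - 4(1)(28) = 121 - 112 = 9.
sqrt(9) = 3, so x = (11 ± 3)/2: x = 7 or x = 4.
Collecting all roots found:

x = 3, x = 4, x = 7


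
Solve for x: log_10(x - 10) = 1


Convert to exponential form: x - 10 = 10^1 = 10
x = 10 + 10 = 20
Check: log_10(20 - 10) = log_10(10) = log_10(10) = 1 ✓

x = 20


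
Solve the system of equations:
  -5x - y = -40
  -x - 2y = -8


Using Cramer's rule:
Determinant D = (-5)(-2) - (-1)(-1) = 10 - 1 = 9
Dx = (-40)(-2) - (-8)(-1) = 80 - 8 = 72
Dy = (-5)(-8) - (-1)(-40) = 40 - 40 = 0
x = Dx/D = 72/9 = 8
y = Dy/D = 0/9 = 0

x = 8, y = 0


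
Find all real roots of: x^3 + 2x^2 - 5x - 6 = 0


Let p(x) = x^3 + 2x^2 - 5x - 6. By the rational root theorem (leading coefficient 1), any rational root is an integer divisor of 6: try ±1, ±2, ... in turn.
Test x = 1: value = -8 ≠ 0.
Test x = -1: value = 0 ✓, so (x + 1) is a factor.
Synthetic division by (x + 1): bring down 1; 1(-1) + 2 = 1; 1(-1) - 5 = -6; (-6)(-1) - 6 = 0 → quotient x^2 + x - 6, remainder 0.
Solve the quadratic x^2 + x - 6 = 0: discriminant = 1^2 - 4(1)(-6) = 1 + 24 = 25.
sqrt(25) = 5, so x = (-1 ± 5)/2: x = 2 or x = -3.

x = -3, x = -1, x = 2


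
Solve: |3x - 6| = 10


An absolute value equation |expr| = 10 gives two cases:
Case 1: 3x - 6 = 10
  3x = 16, so x = 16/3
Case 2: 3x - 6 = -10
  3x = -4, so x = -4/3

x = -4/3, x = 16/3


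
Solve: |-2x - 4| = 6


An absolute value equation |expr| = 6 gives two cases:
Case 1: -2x - 4 = 6
  -2x = 10, so x = -5
Case 2: -2x - 4 = -6
  -2x = -2, so x = 1

x = -5, x = 1


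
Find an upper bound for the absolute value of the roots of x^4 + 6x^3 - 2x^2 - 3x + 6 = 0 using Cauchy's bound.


Cauchy's bound: all roots r satisfy |r| <= 1 + max(|a_i/a_n|) for i = 0,...,n-1
where a_n is the leading coefficient.

Coefficients: [1, 6, -2, -3, 6]
Leading coefficient a_n = 1
Ratios |a_i/a_n|: 6, 2, 3, 6
Maximum ratio: 6
Cauchy's bound: |r| <= 1 + 6 = 7

Upper bound = 7


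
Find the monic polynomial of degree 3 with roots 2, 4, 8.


A monic polynomial with roots 2, 4, 8 is:
p(x) = (x - 2)(x - 4)(x - 8)
After multiplying by (x - 2): x - 2
After multiplying by (x - 4): x^2 - 6x + 8
After multiplying by (x - 8): x^3 - 14x^2 + 56x - 64

x^3 - 14x^2 + 56x - 64


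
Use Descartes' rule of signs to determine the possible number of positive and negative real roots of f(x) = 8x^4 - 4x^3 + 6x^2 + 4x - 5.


Descartes' rule of signs:

For positive roots, count sign changes in f(x) = 8x^4 - 4x^3 + 6x^2 + 4x - 5:
Signs of coefficients: +, -, +, +, -
Number of sign changes: 3
Possible positive real roots: 3, 1

For negative roots, examine f(-x) = 8x^4 + 4x^3 + 6x^2 - 4x - 5:
Signs of coefficients: +, +, +, -, -
Number of sign changes: 1
Possible negative real roots: 1

Positive roots: 3 or 1; Negative roots: 1


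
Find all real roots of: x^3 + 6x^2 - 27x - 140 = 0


Let p(x) = x^3 + 6x^2 - 27x - 140. By the rational root theorem (leading coefficient 1), any rational root is an integer divisor of 140: try ±1, ±2, ... in turn.
Test x = 1: value = -160 ≠ 0.
Test x = -1: value = -108 ≠ 0.
Test x = 2: value = -162 ≠ 0.
Test x = -2: value = -70 ≠ 0.
Test x = 4: value = -88 ≠ 0.
Test x = -4: value = 0 ✓, so (x + 4) is a factor.
Synthetic division by (x + 4): bring down 1; 1(-4) + 6 = 2; 2(-4) - 27 = -35; (-35)(-4) - 140 = 0 → quotient x^2 + 2x - 35, remainder 0.
Solve the quadratic x^2 + 2x - 35 = 0: discriminant = 2^2 - 4(1)(-35) = 4 + 140 = 144.
sqrt(144) = 12, so x = (-2 ± 12)/2: x = 5 or x = -7.

x = -7, x = -4, x = 5


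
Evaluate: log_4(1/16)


We need the exponent such that 4^? = 1/16
4^(-2) = 1/4^2 = 1/16
Therefore log_4(1/16) = -2

-2


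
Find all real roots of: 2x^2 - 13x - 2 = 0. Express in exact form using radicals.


Using the quadratic formula: x = (-b ± sqrt(b^2 - 4ac)) / (2a)
Here a = 2, b = -13, c = -2
Discriminant = b^2 - 4ac = (-13)^2 - 4(2)(-2) = 169 + 16 = 185
Since discriminant = 185 > 0, there are two real roots.
x = (13 ± sqrt(185)) / 4
Numerically: x ≈ 6.6504 or x ≈ -0.1504

x = (13 + sqrt(185)) / 4 or x = (13 - sqrt(185)) / 4


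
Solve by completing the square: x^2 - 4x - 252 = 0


Start: x^2 - 4x - 252 = 0
Move constant: x^2 - 4x = 252
Half of -4 is -2, squared is 4
Add 4 to both sides: x^2 - 4x + 4 = 256
(x - 2)^2 = 256
x - 2 = ±16
x = 2 + 16 = 18 or x = 2 - 16 = -14

x = -14, x = 18


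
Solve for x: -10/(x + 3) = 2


Multiply both sides by (x + 3): -10 = 2(x + 3)
Distribute: -10 = 2x + 6
2x = -10 - 6 = -16
x = -8

x = -8


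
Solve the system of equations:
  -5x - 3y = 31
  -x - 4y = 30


Using Cramer's rule:
Determinant D = (-5)(-4) - (-1)(-3) = 20 - 3 = 17
Dx = (31)(-4) - (30)(-3) = -124 + 90 = -34
Dy = (-5)(30) - (-1)(31) = -150 + 31 = -119
x = Dx/D = -34/17 = -2
y = Dy/D = -119/17 = -7

x = -2, y = -7


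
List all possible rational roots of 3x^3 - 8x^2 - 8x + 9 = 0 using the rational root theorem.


Rational root theorem: possible roots are ±p/q where:
  p divides the constant term (9): p ∈ {1, 3, 9}
  q divides the leading coefficient (3): q ∈ {1, 3}

All possible rational roots: -9, -3, -1, -1/3, 1/3, 1, 3, 9

-9, -3, -1, -1/3, 1/3, 1, 3, 9


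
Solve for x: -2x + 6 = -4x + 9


Starting with: -2x + 6 = -4x + 9
Move all x terms to left: (-2 + 4)x = 9 - 6
Simplify: 2x = 3
Divide both sides by 2: x = 3/2

x = 3/2


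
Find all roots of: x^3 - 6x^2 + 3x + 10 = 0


Let p(x) = x^3 - 6x^2 + 3x + 10. By the rational root theorem (leading coefficient 1), any rational root is an integer divisor of 10: try ±1, ±2, ... in turn.
Test x = 1: value = 8 ≠ 0.
Test x = -1: value = 0 ✓, so (x + 1) is a factor.
Synthetic division by (x + 1): bring down 1; 1(-1) - 6 = -7; (-7)(-1) + 3 = 10; 10(-1) + 10 = 0 → quotient x^2 - 7x + 10, remainder 0.
Solve the quadratic x^2 - 7x + 10 = 0: discriminant = (-7)^2 - 4(1)(10) = 49 - 40 = 9.
sqrt(9) = 3, so x = (7 ± 3)/2: x = 5 or x = 2.
Collecting all roots found:

x = -1, x = 2, x = 5


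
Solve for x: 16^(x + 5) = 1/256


Express both sides with the same base.
1/256 = 16^(-2)
Since the bases match, equate exponents: x + 5 = -2
So x = -2 - (5) = -7

x = -7


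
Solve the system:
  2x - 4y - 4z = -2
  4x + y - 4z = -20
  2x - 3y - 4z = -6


Using Cramer's rule. Expand each determinant along the first row.
D  = 2*[1*(-4) - (-4)*(-3)] - (-4)*[4*(-4) - (-4)*2] + (-4)*[4*(-3) - 1*2]
  = 2*(-16) - (-4)*(-8) + (-4)*(-14) = -8
Dx = (-2)*[1*(-4) - (-4)*(-3)] - (-4)*[(-20)*(-4) - (-4)*(-6)] + (-4)*[(-20)*(-3) - 1*(-6)]
  = (-2)*(-16) - (-4)*(56) + (-4)*(66) = -8
Dy = 2*[(-20)*(-4) - (-4)*(-6)] - (-2)*[4*(-4) - (-4)*2] + (-4)*[4*(-6) - (-20)*2]
  = 2*(56) - (-2)*(-8) + (-4)*(16) = 32
Dz = 2*[1*(-6) - (-20)*(-3)] - (-4)*[4*(-6) - (-20)*2] + (-2)*[4*(-3) - 1*2]
  = 2*(-66) - (-4)*(16) + (-2)*(-14) = -40
x = Dx/D = -8/-8 = 1, y = Dy/D = 32/-8 = -4, z = Dz/D = -40/-8 = 5
Check eq1: (2)(1) + (-4)(-4) + (-4)(5) = -2 = -2 ✓
Check eq2: (4)(1) + (1)(-4) + (-4)(5) = -20 = -20 ✓
Check eq3: (2)(1) + (-3)(-4) + (-4)(5) = -6 = -6 ✓

x = 1, y = -4, z = 5


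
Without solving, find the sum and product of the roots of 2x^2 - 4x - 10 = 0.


By Vieta's formulas for ax^2 + bx + c = 0:
  Sum of roots = -b/a
  Product of roots = c/a

Here a = 2, b = -4, c = -10
Sum = -(-4)/2 = 2
Product = -10/2 = -5

Sum = 2, Product = -5


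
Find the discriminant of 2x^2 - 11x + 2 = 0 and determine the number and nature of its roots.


For ax^2 + bx + c = 0, discriminant D = b^2 - 4ac
Here a = 2, b = -11, c = 2
D = (-11)^2 - 4(2)(2) = 121 - 16 = 105

D = 105 > 0 but not a perfect square
The equation has 2 distinct real irrational roots.

Discriminant = 105, 2 distinct real irrational roots


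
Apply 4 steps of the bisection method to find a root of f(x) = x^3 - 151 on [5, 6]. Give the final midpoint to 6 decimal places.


f(x) = x^3 - 151
f(5) = -26 < 0
f(6) = 65 > 0

Step 1: midpoint = (5.000000 + 6.000000)/2 = 5.500000
  f(5.500000) = 15.375000
  f(mid) > 0, so root is in [5.000000, 5.500000]

Step 2: midpoint = (5.000000 + 5.500000)/2 = 5.250000
  f(5.250000) = -6.296875
  f(mid) < 0, so root is in [5.250000, 5.500000]

Step 3: midpoint = (5.250000 + 5.500000)/2 = 5.375000
  f(5.375000) = 4.287109
  f(mid) > 0, so root is in [5.250000, 5.375000]

Step 4: midpoint = (5.250000 + 5.375000)/2 = 5.312500
  f(5.312500) = -1.067139
  f(mid) < 0, so root is in [5.312500, 5.375000]

midpoint = 5.312500


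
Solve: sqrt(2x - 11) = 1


Square both sides: 2x - 11 = 1^2 = 1
2x = 1 + 11 = 12
x = 6
Check: sqrt(2*6 - 11) = sqrt(1) = 1 ✓

x = 6


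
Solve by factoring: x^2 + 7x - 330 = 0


We need two numbers that multiply to -330 and add to 7.
Those numbers are -15 and 22 (since (-15) * 22 = -330 and (-15) + 22 = 7).
So x^2 + 7x - 330 = (x - 15)(x + 22) = 0
Setting each factor to zero: x = 15 or x = -22

x = -22, x = 15


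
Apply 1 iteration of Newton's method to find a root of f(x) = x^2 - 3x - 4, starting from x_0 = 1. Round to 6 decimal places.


Newton's method: x_(n+1) = x_n - f(x_n)/f'(x_n)
f(x) = x^2 - 3x - 4
f'(x) = 2x - 3

Iteration 1:
  f(1.000000) = -6.000000
  f'(1.000000) = -1.000000
  x_1 = 1.000000 - (-6.000000)/(-1.000000) = -5.000000

x_1 = -5.000000


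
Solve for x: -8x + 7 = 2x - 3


Starting with: -8x + 7 = 2x - 3
Move all x terms to left: (-8 - 2)x = -3 - 7
Simplify: -10x = -10
Divide both sides by -10: x = 1

x = 1


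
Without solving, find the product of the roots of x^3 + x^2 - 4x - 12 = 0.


By Vieta's formulas for x^3 + bx^2 + cx + d = 0:
  r1 + r2 + r3 = -b/a = -1
  r1*r2 + r1*r3 + r2*r3 = c/a = -4
  r1*r2*r3 = -d/a = 12


Product = 12


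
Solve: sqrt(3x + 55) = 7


Square both sides: 3x + 55 = 7^2 = 49
3x = 49 - 55 = -6
x = -2
Check: sqrt(3*(-2) + 55) = sqrt(49) = 7 ✓

x = -2


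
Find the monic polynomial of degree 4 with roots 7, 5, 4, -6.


A monic polynomial with roots 7, 5, 4, -6 is:
p(x) = (x - 7)(x - 5)(x - 4)(x + 6)
After multiplying by (x - 7): x - 7
After multiplying by (x - 5): x^2 - 12x + 35
After multiplying by (x - 4): x^3 - 16x^2 + 83x - 140
After multiplying by (x + 6): x^4 - 10x^3 - 13x^2 + 358x - 840

x^4 - 10x^3 - 13x^2 + 358x - 840


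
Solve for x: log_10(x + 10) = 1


Convert to exponential form: x + 10 = 10^1 = 10
x = 10 - 10 = 0
Check: log_10(0 + 10) = log_10(10) = log_10(10) = 1 ✓

x = 0


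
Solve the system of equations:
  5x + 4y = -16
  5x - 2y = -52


Using Cramer's rule:
Determinant D = (5)(-2) - (5)(4) = -10 - 20 = -30
Dx = (-16)(-2) - (-52)(4) = 32 + 208 = 240
Dy = (5)(-52) - (5)(-16) = -260 + 80 = -180
x = Dx/D = 240/-30 = -8
y = Dy/D = -180/-30 = 6

x = -8, y = 6


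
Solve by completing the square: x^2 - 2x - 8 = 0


Start: x^2 - 2x - 8 = 0
Move constant: x^2 - 2x = 8
Half of -2 is -1, squared is 1
Add 1 to both sides: x^2 - 2x + 1 = 9
(x - 1)^2 = 9
x - 1 = ±3
x = 1 + 3 = 4 or x = 1 - 3 = -2

x = -2, x = 4


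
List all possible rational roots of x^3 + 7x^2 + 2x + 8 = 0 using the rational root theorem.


Rational root theorem: possible roots are ±p/q where:
  p divides the constant term (8): p ∈ {1, 2, 4, 8}
  q divides the leading coefficient (1): q ∈ {1}

All possible rational roots: -8, -4, -2, -1, 1, 2, 4, 8

-8, -4, -2, -1, 1, 2, 4, 8


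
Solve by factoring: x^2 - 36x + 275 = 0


We need two numbers that multiply to 275 and add to -36.
Those numbers are -25 and -11 (since (-25) * (-11) = 275 and (-25) + (-11) = -36).
So x^2 - 36x + 275 = (x - 25)(x - 11) = 0
Setting each factor to zero: x = 25 or x = 11

x = 11, x = 25


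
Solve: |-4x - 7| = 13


An absolute value equation |expr| = 13 gives two cases:
Case 1: -4x - 7 = 13
  -4x = 20, so x = -5
Case 2: -4x - 7 = -13
  -4x = -6, so x = 3/2

x = -5, x = 3/2


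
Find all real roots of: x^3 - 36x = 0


The constant term is 0, so x = 0 is a root. Factor out x:
  x(x^2 - 36) = 0
Solve the quadratic x^2 - 36 = 0: discriminant = 0^2 - 4(1)(-36) = 0 + 144 = 144.
sqrt(144) = 12, so x = (0 ± 12)/2: x = 6 or x = -6.

x = -6, x = 0, x = 6


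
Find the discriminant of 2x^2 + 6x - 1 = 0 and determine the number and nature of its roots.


For ax^2 + bx + c = 0, discriminant D = b^2 - 4ac
Here a = 2, b = 6, c = -1
D = (6)^2 - 4(2)(-1) = 36 + 8 = 44

D = 44 > 0 but not a perfect square
The equation has 2 distinct real irrational roots.

Discriminant = 44, 2 distinct real irrational roots


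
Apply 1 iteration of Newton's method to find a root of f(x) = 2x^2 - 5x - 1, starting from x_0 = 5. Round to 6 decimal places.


Newton's method: x_(n+1) = x_n - f(x_n)/f'(x_n)
f(x) = 2x^2 - 5x - 1
f'(x) = 4x - 5

Iteration 1:
  f(5.000000) = 24.000000
  f'(5.000000) = 15.000000
  x_1 = 5.000000 - (24.000000)/(15.000000) = 3.400000

x_1 = 3.400000


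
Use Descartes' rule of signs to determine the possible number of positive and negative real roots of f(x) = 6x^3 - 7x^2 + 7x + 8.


Descartes' rule of signs:

For positive roots, count sign changes in f(x) = 6x^3 - 7x^2 + 7x + 8:
Signs of coefficients: +, -, +, +
Number of sign changes: 2
Possible positive real roots: 2, 0

For negative roots, examine f(-x) = -6x^3 - 7x^2 - 7x + 8:
Signs of coefficients: -, -, -, +
Number of sign changes: 1
Possible negative real roots: 1

Positive roots: 2 or 0; Negative roots: 1


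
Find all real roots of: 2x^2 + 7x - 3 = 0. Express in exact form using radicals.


Using the quadratic formula: x = (-b ± sqrt(b^2 - 4ac)) / (2a)
Here a = 2, b = 7, c = -3
Discriminant = b^2 - 4ac = 7^2 - 4(2)(-3) = 49 + 24 = 73
Since discriminant = 73 > 0, there are two real roots.
x = (-7 ± sqrt(73)) / 4
Numerically: x ≈ 0.3860 or x ≈ -3.8860

x = (-7 + sqrt(73)) / 4 or x = (-7 - sqrt(73)) / 4


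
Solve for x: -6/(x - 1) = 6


Multiply both sides by (x - 1): -6 = 6(x - 1)
Distribute: -6 = 6x - 6
6x = -6 + 6 = 0
x = 0

x = 0


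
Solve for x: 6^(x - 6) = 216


Express both sides with the same base.
216 = 6^3
Since the bases match, equate exponents: x - 6 = 3
So x = 3 - (-6) = 9

x = 9


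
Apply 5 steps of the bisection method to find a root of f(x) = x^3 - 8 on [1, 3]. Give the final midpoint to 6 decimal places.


f(x) = x^3 - 8
f(1) = -7 < 0
f(3) = 19 > 0

Step 1: midpoint = (1.000000 + 3.000000)/2 = 2.000000
  f(2.000000) = 0.000000
  f(mid) = 0, exact root found!

midpoint = 2.000000


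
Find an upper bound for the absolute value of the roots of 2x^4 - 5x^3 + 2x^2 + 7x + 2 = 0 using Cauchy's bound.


Cauchy's bound: all roots r satisfy |r| <= 1 + max(|a_i/a_n|) for i = 0,...,n-1
where a_n is the leading coefficient.

Coefficients: [2, -5, 2, 7, 2]
Leading coefficient a_n = 2
Ratios |a_i/a_n|: 5/2, 1, 7/2, 1
Maximum ratio: 7/2
Cauchy's bound: |r| <= 1 + 7/2 = 9/2

Upper bound = 9/2


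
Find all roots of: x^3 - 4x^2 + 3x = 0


The constant term is 0, so x = 0 is a root. Factor out x:
  x^2 - 4x + 3 = 0
Solve the quadratic x^2 - 4x + 3 = 0: discriminant = (-4)^2 - 4(1)(3) = 16 - 12 = 4.
sqrt(4) = 2, so x = (4 ± 2)/2: x = 3 or x = 1.
Collecting all roots found:

x = 0, x = 1, x = 3


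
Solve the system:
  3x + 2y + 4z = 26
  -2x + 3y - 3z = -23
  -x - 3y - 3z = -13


Using Cramer's rule. Expand each determinant along the first row.
D  = 3*[3*(-3) - (-3)*(-3)] - 2*[(-2)*(-3) - (-3)*(-1)] + 4*[(-2)*(-3) - 3*(-1)]
  = 3*(-18) - 2*(3) + 4*(9) = -24
Dx = 26*[3*(-3) - (-3)*(-3)] - 2*[(-23)*(-3) - (-3)*(-13)] + 4*[(-23)*(-3) - 3*(-13)]
  = 26*(-18) - 2*(30) + 4*(108) = -96
Dy = 3*[(-23)*(-3) - (-3)*(-13)] - 26*[(-2)*(-3) - (-3)*(-1)] + 4*[(-2)*(-13) - (-23)*(-1)]
  = 3*(30) - 26*(3) + 4*(3) = 24
Dz = 3*[3*(-13) - (-23)*(-3)] - 2*[(-2)*(-13) - (-23)*(-1)] + 26*[(-2)*(-3) - 3*(-1)]
  = 3*(-108) - 2*(3) + 26*(9) = -96
x = Dx/D = -96/-24 = 4, y = Dy/D = 24/-24 = -1, z = Dz/D = -96/-24 = 4
Check eq1: (3)(4) + (2)(-1) + (4)(4) = 26 = 26 ✓
Check eq2: (-2)(4) + (3)(-1) + (-3)(4) = -23 = -23 ✓
Check eq3: (-1)(4) + (-3)(-1) + (-3)(4) = -13 = -13 ✓

x = 4, y = -1, z = 4


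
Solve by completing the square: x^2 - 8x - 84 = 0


Start: x^2 - 8x - 84 = 0
Move constant: x^2 - 8x = 84
Half of -8 is -4, squared is 16
Add 16 to both sides: x^2 - 8x + 16 = 100
(x - 4)^2 = 100
x - 4 = ±10
x = 4 + 10 = 14 or x = 4 - 10 = -6

x = -6, x = 14


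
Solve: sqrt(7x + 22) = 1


Square both sides: 7x + 22 = 1^2 = 1
7x = 1 - 22 = -21
x = -3
Check: sqrt(7*(-3) + 22) = sqrt(1) = 1 ✓

x = -3


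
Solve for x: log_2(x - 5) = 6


Convert to exponential form: x - 5 = 2^6 = 64
x = 64 + 5 = 69
Check: log_2(69 - 5) = log_2(64) = log_2(64) = 6 ✓

x = 69


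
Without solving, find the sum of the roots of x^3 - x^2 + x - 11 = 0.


By Vieta's formulas for x^3 + bx^2 + cx + d = 0:
  r1 + r2 + r3 = -b/a = 1
  r1*r2 + r1*r3 + r2*r3 = c/a = 1
  r1*r2*r3 = -d/a = 11


Sum = 1


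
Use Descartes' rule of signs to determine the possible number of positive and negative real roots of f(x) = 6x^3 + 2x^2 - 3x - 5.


Descartes' rule of signs:

For positive roots, count sign changes in f(x) = 6x^3 + 2x^2 - 3x - 5:
Signs of coefficients: +, +, -, -
Number of sign changes: 1
Possible positive real roots: 1

For negative roots, examine f(-x) = -6x^3 + 2x^2 + 3x - 5:
Signs of coefficients: -, +, +, -
Number of sign changes: 2
Possible negative real roots: 2, 0

Positive roots: 1; Negative roots: 2 or 0


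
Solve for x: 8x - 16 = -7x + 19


Starting with: 8x - 16 = -7x + 19
Move all x terms to left: (8 + 7)x = 19 + 16
Simplify: 15x = 35
Divide both sides by 15: x = 7/3

x = 7/3


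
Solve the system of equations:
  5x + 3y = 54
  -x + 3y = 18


Using Cramer's rule:
Determinant D = (5)(3) - (-1)(3) = 15 + 3 = 18
Dx = (54)(3) - (18)(3) = 162 - 54 = 108
Dy = (5)(18) - (-1)(54) = 90 + 54 = 144
x = Dx/D = 108/18 = 6
y = Dy/D = 144/18 = 8

x = 6, y = 8


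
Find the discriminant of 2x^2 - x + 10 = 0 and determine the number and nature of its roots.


For ax^2 + bx + c = 0, discriminant D = b^2 - 4ac
Here a = 2, b = -1, c = 10
D = (-1)^2 - 4(2)(10) = 1 - 80 = -79

D = -79 < 0
The equation has no real roots (2 complex conjugate roots).

Discriminant = -79, no real roots (2 complex conjugate roots)


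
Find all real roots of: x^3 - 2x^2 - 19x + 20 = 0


Let p(x) = x^3 - 2x^2 - 19x + 20. By the rational root theorem (leading coefficient 1), any rational root is an integer divisor of 20: try ±1, ±2, ... in turn.
Test x = 1: value = 0 ✓, so (x - 1) is a factor.
Synthetic division by (x - 1): bring down 1; 1(1) - 2 = -1; (-1)(1) - 19 = -20; (-20)(1) + 20 = 0 → quotient x^2 - x - 20, remainder 0.
Solve the quadratic x^2 - x - 20 = 0: discriminant = (-1)^2 - 4(1)(-20) = 1 + 80 = 81.
sqrt(81) = 9, so x = (1 ± 9)/2: x = 5 or x = -4.

x = -4, x = 1, x = 5


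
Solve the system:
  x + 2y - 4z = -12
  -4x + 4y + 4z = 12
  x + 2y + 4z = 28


Using Cramer's rule. Expand each determinant along the first row.
D  = 1*[4*4 - 4*2] - 2*[(-4)*4 - 4*1] + (-4)*[(-4)*2 - 4*1]
  = 1*(8) - 2*(-20) + (-4)*(-12) = 96
Dx = (-12)*[4*4 - 4*2] - 2*[12*4 - 4*28] + (-4)*[12*2 - 4*28]
  = (-12)*(8) - 2*(-64) + (-4)*(-88) = 384
Dy = 1*[12*4 - 4*28] - (-12)*[(-4)*4 - 4*1] + (-4)*[(-4)*28 - 12*1]
  = 1*(-64) - (-12)*(-20) + (-4)*(-124) = 192
Dz = 1*[4*28 - 12*2] - 2*[(-4)*28 - 12*1] + (-12)*[(-4)*2 - 4*1]
  = 1*(88) - 2*(-124) + (-12)*(-12) = 480
x = Dx/D = 384/96 = 4, y = Dy/D = 192/96 = 2, z = Dz/D = 480/96 = 5
Check eq1: (1)(4) + (2)(2) + (-4)(5) = -12 = -12 ✓
Check eq2: (-4)(4) + (4)(2) + (4)(5) = 12 = 12 ✓
Check eq3: (1)(4) + (2)(2) + (4)(5) = 28 = 28 ✓

x = 4, y = 2, z = 5


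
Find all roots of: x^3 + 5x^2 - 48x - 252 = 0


Let p(x) = x^3 + 5x^2 - 48x - 252. By the rational root theorem (leading coefficient 1), any rational root is an integer divisor of 252: try ±1, ±2, ... in turn.
Test x = 1: value = -294 ≠ 0.
Test x = -1: value = -200 ≠ 0.
Test x = 2: value = -320 ≠ 0.
Test x = -2: value = -144 ≠ 0.
Test x = 3: value = -324 ≠ 0.
Test x = -3: value = -90 ≠ 0.
Test x = 4: value = -300 ≠ 0.
Test x = -4: value = -44 ≠ 0.
Test x = 6: value = -144 ≠ 0.
Test x = -6: value = 0 ✓, so (x + 6) is a factor.
Synthetic division by (x + 6): bring down 1; 1(-6) + 5 = -1; (-1)(-6) - 48 = -42; (-42)(-6) - 252 = 0 → quotient x^2 - x - 42, remainder 0.
Solve the quadratic x^2 - x - 42 = 0: discriminant = (-1)^2 - 4(1)(-42) = 1 + 168 = 169.
sqrt(169) = 13, so x = (1 ± 13)/2: x = 7 or x = -6.
Collecting all roots found:

x = -6 (multiplicity 2), x = 7


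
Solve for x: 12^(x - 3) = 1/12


Express both sides with the same base.
1/12 = 12^(-1)
Since the bases match, equate exponents: x - 3 = -1
So x = -1 - (-3) = 2

x = 2


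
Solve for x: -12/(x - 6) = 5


Multiply both sides by (x - 6): -12 = 5(x - 6)
Distribute: -12 = 5x - 30
5x = -12 + 30 = 18
x = 18/5

x = 18/5


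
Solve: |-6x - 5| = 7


An absolute value equation |expr| = 7 gives two cases:
Case 1: -6x - 5 = 7
  -6x = 12, so x = -2
Case 2: -6x - 5 = -7
  -6x = -2, so x = 1/3

x = -2, x = 1/3


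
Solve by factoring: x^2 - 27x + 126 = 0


We need two numbers that multiply to 126 and add to -27.
Those numbers are -6 and -21 (since (-6) * (-21) = 126 and (-6) + (-21) = -27).
So x^2 - 27x + 126 = (x - 6)(x - 21) = 0
Setting each factor to zero: x = 6 or x = 21

x = 6, x = 21


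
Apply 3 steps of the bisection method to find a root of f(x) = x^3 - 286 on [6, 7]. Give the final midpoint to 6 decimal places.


f(x) = x^3 - 286
f(6) = -70 < 0
f(7) = 57 > 0

Step 1: midpoint = (6.000000 + 7.000000)/2 = 6.500000
  f(6.500000) = -11.375000
  f(mid) < 0, so root is in [6.500000, 7.000000]

Step 2: midpoint = (6.500000 + 7.000000)/2 = 6.750000
  f(6.750000) = 21.546875
  f(mid) > 0, so root is in [6.500000, 6.750000]

Step 3: midpoint = (6.500000 + 6.750000)/2 = 6.625000
  f(6.625000) = 4.775391
  f(mid) > 0, so root is in [6.500000, 6.625000]

midpoint = 6.625000


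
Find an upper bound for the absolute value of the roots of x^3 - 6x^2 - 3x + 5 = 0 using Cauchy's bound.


Cauchy's bound: all roots r satisfy |r| <= 1 + max(|a_i/a_n|) for i = 0,...,n-1
where a_n is the leading coefficient.

Coefficients: [1, -6, -3, 5]
Leading coefficient a_n = 1
Ratios |a_i/a_n|: 6, 3, 5
Maximum ratio: 6
Cauchy's bound: |r| <= 1 + 6 = 7

Upper bound = 7


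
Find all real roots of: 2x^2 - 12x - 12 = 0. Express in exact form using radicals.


Using the quadratic formula: x = (-b ± sqrt(b^2 - 4ac)) / (2a)
Here a = 2, b = -12, c = -12
Discriminant = b^2 - 4ac = (-12)^2 - 4(2)(-12) = 144 + 96 = 240
Since discriminant = 240 > 0, there are two real roots.
x = (12 ± 4*sqrt(15)) / 4
Simplifying: x = 3 ± sqrt(15)
Numerically: x ≈ 6.8730 or x ≈ -0.8730

x = 3 + sqrt(15) or x = 3 - sqrt(15)


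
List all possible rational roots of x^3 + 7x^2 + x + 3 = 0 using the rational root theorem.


Rational root theorem: possible roots are ±p/q where:
  p divides the constant term (3): p ∈ {1, 3}
  q divides the leading coefficient (1): q ∈ {1}

All possible rational roots: -3, -1, 1, 3

-3, -1, 1, 3


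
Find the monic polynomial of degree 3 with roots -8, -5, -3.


A monic polynomial with roots -8, -5, -3 is:
p(x) = (x + 8)(x + 5)(x + 3)
After multiplying by (x + 8): x + 8
After multiplying by (x + 5): x^2 + 13x + 40
After multiplying by (x + 3): x^3 + 16x^2 + 79x + 120

x^3 + 16x^2 + 79x + 120


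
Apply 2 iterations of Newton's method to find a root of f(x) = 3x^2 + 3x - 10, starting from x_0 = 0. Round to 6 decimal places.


Newton's method: x_(n+1) = x_n - f(x_n)/f'(x_n)
f(x) = 3x^2 + 3x - 10
f'(x) = 6x + 3

Iteration 1:
  f(0.000000) = -10.000000
  f'(0.000000) = 3.000000
  x_1 = 0.000000 - (-10.000000)/(3.000000) = 3.333333

Iteration 2:
  f(3.333333) = 33.333333
  f'(3.333333) = 23.000000
  x_2 = 3.333333 - (33.333333)/(23.000000) = 1.884058

x_2 = 1.884058


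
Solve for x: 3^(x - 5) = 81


Express both sides with the same base.
81 = 3^4
Since the bases match, equate exponents: x - 5 = 4
So x = 4 - (-5) = 9

x = 9


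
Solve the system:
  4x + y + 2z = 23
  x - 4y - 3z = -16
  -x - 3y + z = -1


Using Cramer's rule. Expand each determinant along the first row.
D  = 4*[(-4)*1 - (-3)*(-3)] - 1*[1*1 - (-3)*(-1)] + 2*[1*(-3) - (-4)*(-1)]
  = 4*(-13) - 1*(-2) + 2*(-7) = -64
Dx = 23*[(-4)*1 - (-3)*(-3)] - 1*[(-16)*1 - (-3)*(-1)] + 2*[(-16)*(-3) - (-4)*(-1)]
  = 23*(-13) - 1*(-19) + 2*(44) = -192
Dy = 4*[(-16)*1 - (-3)*(-1)] - 23*[1*1 - (-3)*(-1)] + 2*[1*(-1) - (-16)*(-1)]
  = 4*(-19) - 23*(-2) + 2*(-17) = -64
Dz = 4*[(-4)*(-1) - (-16)*(-3)] - 1*[1*(-1) - (-16)*(-1)] + 23*[1*(-3) - (-4)*(-1)]
  = 4*(-44) - 1*(-17) + 23*(-7) = -320
x = Dx/D = -192/-64 = 3, y = Dy/D = -64/-64 = 1, z = Dz/D = -320/-64 = 5
Check eq1: (4)(3) + (1)(1) + (2)(5) = 23 = 23 ✓
Check eq2: (1)(3) + (-4)(1) + (-3)(5) = -16 = -16 ✓
Check eq3: (-1)(3) + (-3)(1) + (1)(5) = -1 = -1 ✓

x = 3, y = 1, z = 5


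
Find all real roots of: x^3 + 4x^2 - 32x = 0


The constant term is 0, so x = 0 is a root. Factor out x:
  x(x^2 + 4x - 32) = 0
Solve the quadratic x^2 + 4x - 32 = 0: discriminant = 4^2 - 4(1)(-32) = 16 + 128 = 144.
sqrt(144) = 12, so x = (-4 ± 12)/2: x = 4 or x = -8.

x = -8, x = 0, x = 4


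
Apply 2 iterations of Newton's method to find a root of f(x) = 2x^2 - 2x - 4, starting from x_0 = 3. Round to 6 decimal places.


Newton's method: x_(n+1) = x_n - f(x_n)/f'(x_n)
f(x) = 2x^2 - 2x - 4
f'(x) = 4x - 2

Iteration 1:
  f(3.000000) = 8.000000
  f'(3.000000) = 10.000000
  x_1 = 3.000000 - (8.000000)/(10.000000) = 2.200000

Iteration 2:
  f(2.200000) = 1.280000
  f'(2.200000) = 6.800000
  x_2 = 2.200000 - (1.280000)/(6.800000) = 2.011765

x_2 = 2.011765


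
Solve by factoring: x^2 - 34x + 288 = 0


We need two numbers that multiply to 288 and add to -34.
Those numbers are -16 and -18 (since (-16) * (-18) = 288 and (-16) + (-18) = -34).
So x^2 - 34x + 288 = (x - 16)(x - 18) = 0
Setting each factor to zero: x = 16 or x = 18

x = 16, x = 18


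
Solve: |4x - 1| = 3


An absolute value equation |expr| = 3 gives two cases:
Case 1: 4x - 1 = 3
  4x = 4, so x = 1
Case 2: 4x - 1 = -3
  4x = -2, so x = -1/2

x = -1/2, x = 1


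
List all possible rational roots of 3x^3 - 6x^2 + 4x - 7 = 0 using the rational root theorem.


Rational root theorem: possible roots are ±p/q where:
  p divides the constant term (-7): p ∈ {1, 7}
  q divides the leading coefficient (3): q ∈ {1, 3}

All possible rational roots: -7, -7/3, -1, -1/3, 1/3, 1, 7/3, 7

-7, -7/3, -1, -1/3, 1/3, 1, 7/3, 7


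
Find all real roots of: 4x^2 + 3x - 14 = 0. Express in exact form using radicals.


Using the quadratic formula: x = (-b ± sqrt(b^2 - 4ac)) / (2a)
Here a = 4, b = 3, c = -14
Discriminant = b^2 - 4ac = 3^2 - 4(4)(-14) = 9 + 224 = 233
Since discriminant = 233 > 0, there are two real roots.
x = (-3 ± sqrt(233)) / 8
Numerically: x ≈ 1.5330 or x ≈ -2.2830

x = (-3 + sqrt(233)) / 8 or x = (-3 - sqrt(233)) / 8


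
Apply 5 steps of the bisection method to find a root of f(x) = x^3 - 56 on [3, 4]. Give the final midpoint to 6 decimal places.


f(x) = x^3 - 56
f(3) = -29 < 0
f(4) = 8 > 0

Step 1: midpoint = (3.000000 + 4.000000)/2 = 3.500000
  f(3.500000) = -13.125000
  f(mid) < 0, so root is in [3.500000, 4.000000]

Step 2: midpoint = (3.500000 + 4.000000)/2 = 3.750000
  f(3.750000) = -3.265625
  f(mid) < 0, so root is in [3.750000, 4.000000]

Step 3: midpoint = (3.750000 + 4.000000)/2 = 3.875000
  f(3.875000) = 2.185547
  f(mid) > 0, so root is in [3.750000, 3.875000]

Step 4: midpoint = (3.750000 + 3.875000)/2 = 3.812500
  f(3.812500) = -0.584717
  f(mid) < 0, so root is in [3.812500, 3.875000]

Step 5: midpoint = (3.812500 + 3.875000)/2 = 3.843750
  f(3.843750) = 0.789154
  f(mid) > 0, so root is in [3.812500, 3.843750]

midpoint = 3.843750


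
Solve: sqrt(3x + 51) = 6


Square both sides: 3x + 51 = 6^2 = 36
3x = 36 - 51 = -15
x = -5
Check: sqrt(3*(-5) + 51) = sqrt(36) = 6 ✓

x = -5


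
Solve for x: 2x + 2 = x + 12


Starting with: 2x + 2 = x + 12
Move all x terms to left: (2 - 1)x = 12 - 2
Simplify: x = 10
Divide both sides by 1: x = 10

x = 10


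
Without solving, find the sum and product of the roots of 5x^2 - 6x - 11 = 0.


By Vieta's formulas for ax^2 + bx + c = 0:
  Sum of roots = -b/a
  Product of roots = c/a

Here a = 5, b = -6, c = -11
Sum = -(-6)/5 = 6/5
Product = -11/5 = -11/5

Sum = 6/5, Product = -11/5


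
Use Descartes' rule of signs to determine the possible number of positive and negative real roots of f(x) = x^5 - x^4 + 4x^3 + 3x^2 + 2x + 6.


Descartes' rule of signs:

For positive roots, count sign changes in f(x) = x^5 - x^4 + 4x^3 + 3x^2 + 2x + 6:
Signs of coefficients: +, -, +, +, +, +
Number of sign changes: 2
Possible positive real roots: 2, 0

For negative roots, examine f(-x) = -x^5 - x^4 - 4x^3 + 3x^2 - 2x + 6:
Signs of coefficients: -, -, -, +, -, +
Number of sign changes: 3
Possible negative real roots: 3, 1

Positive roots: 2 or 0; Negative roots: 3 or 1


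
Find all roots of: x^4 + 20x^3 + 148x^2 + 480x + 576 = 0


Let p(x) = x^4 + 20x^3 + 148x^2 + 480x + 576. By the rational root theorem (leading coefficient 1), any rational root is an integer divisor of 576: try ±1, ±2, ... in turn.
Test x = 1: value = 1225 ≠ 0.
Test x = -1: value = 225 ≠ 0.
Test x = 2: value = 2304 ≠ 0.
Test x = -2: value = 64 ≠ 0.
Test x = 3: value = 3969 ≠ 0.
Test x = -3: value = 9 ≠ 0.
Test x = 4: value = 6400 ≠ 0.
Test x = -4: value = 0 ✓, so (x + 4) is a factor.
Synthetic division by (x + 4): bring down 1; 1(-4) + 20 = 16; 16(-4) + 148 = 84; 84(-4) + 480 = 144; 144(-4) + 576 = 0 → quotient x^3 + 16x^2 + 84x + 144, remainder 0.
Continue with the quotient x^3 + 16x^2 + 84x + 144 (candidates must divide 144; re-test x = -4 first in case it repeats).
Test x = -4: value = 0 ✓, so (x + 4) is a factor.
Synthetic division by (x + 4): bring down 1; 1(-4) + 16 = 12; 12(-4) + 84 = 36; 36(-4) + 144 = 0 → quotient x^2 + 12x + 36, remainder 0.
Solve the quadratic x^2 + 12x + 36 = 0: discriminant = 12^2 - 4(1)(36) = 144 - 144 = 0.
Discriminant = 0, so a double root: x = -12/2 = -6.
Collecting all roots found:

x = -6 (multiplicity 2), x = -4 (multiplicity 2)


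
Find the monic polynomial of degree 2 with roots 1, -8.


A monic polynomial with roots 1, -8 is:
p(x) = (x - 1)(x + 8)
After multiplying by (x - 1): x - 1
After multiplying by (x + 8): x^2 + 7x - 8

x^2 + 7x - 8


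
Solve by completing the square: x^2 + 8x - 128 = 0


Start: x^2 + 8x - 128 = 0
Move constant: x^2 + 8x = 128
Half of 8 is 4, squared is 16
Add 16 to both sides: x^2 + 8x + 16 = 144
(x + 4)^2 = 144
x + 4 = ±12
x = -4 + 12 = 8 or x = -4 - 12 = -16

x = -16, x = 8


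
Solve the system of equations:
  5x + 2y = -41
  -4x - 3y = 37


Using Cramer's rule:
Determinant D = (5)(-3) - (-4)(2) = -15 + 8 = -7
Dx = (-41)(-3) - (37)(2) = 123 - 74 = 49
Dy = (5)(37) - (-4)(-41) = 185 - 164 = 21
x = Dx/D = 49/-7 = -7
y = Dy/D = 21/-7 = -3

x = -7, y = -3


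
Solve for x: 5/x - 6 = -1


Subtract -6 from both sides: 5/x = 5
Multiply both sides by x: 5 = 5 * x
Divide by 5: x = 1

x = 1


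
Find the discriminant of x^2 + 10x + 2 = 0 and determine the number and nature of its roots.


For ax^2 + bx + c = 0, discriminant D = b^2 - 4ac
Here a = 1, b = 10, c = 2
D = (10)^2 - 4(1)(2) = 100 - 8 = 92

D = 92 > 0 but not a perfect square
The equation has 2 distinct real irrational roots.

Discriminant = 92, 2 distinct real irrational roots


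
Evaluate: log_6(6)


We need the exponent such that 6^? = 6
6^1 = 6
Therefore log_6(6) = 1

1


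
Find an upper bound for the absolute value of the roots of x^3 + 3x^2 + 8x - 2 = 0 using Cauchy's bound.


Cauchy's bound: all roots r satisfy |r| <= 1 + max(|a_i/a_n|) for i = 0,...,n-1
where a_n is the leading coefficient.

Coefficients: [1, 3, 8, -2]
Leading coefficient a_n = 1
Ratios |a_i/a_n|: 3, 8, 2
Maximum ratio: 8
Cauchy's bound: |r| <= 1 + 8 = 9

Upper bound = 9


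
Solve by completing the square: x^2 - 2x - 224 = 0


Start: x^2 - 2x - 224 = 0
Move constant: x^2 - 2x = 224
Half of -2 is -1, squared is 1
Add 1 to both sides: x^2 - 2x + 1 = 225
(x - 1)^2 = 225
x - 1 = ±15
x = 1 + 15 = 16 or x = 1 - 15 = -14

x = -14, x = 16


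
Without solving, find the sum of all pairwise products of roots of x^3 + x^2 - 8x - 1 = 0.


By Vieta's formulas for x^3 + bx^2 + cx + d = 0:
  r1 + r2 + r3 = -b/a = -1
  r1*r2 + r1*r3 + r2*r3 = c/a = -8
  r1*r2*r3 = -d/a = 1


Sum of pairwise products = -8


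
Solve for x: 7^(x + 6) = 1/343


Express both sides with the same base.
1/343 = 7^(-3)
Since the bases match, equate exponents: x + 6 = -3
So x = -3 - (6) = -9

x = -9


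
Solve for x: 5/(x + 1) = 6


Multiply both sides by (x + 1): 5 = 6(x + 1)
Distribute: 5 = 6x + 6
6x = 5 - 6 = -1
x = -1/6

x = -1/6


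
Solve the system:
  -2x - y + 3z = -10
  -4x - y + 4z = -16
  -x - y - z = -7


Using Cramer's rule. Expand each determinant along the first row.
D  = (-2)*[(-1)*(-1) - 4*(-1)] - (-1)*[(-4)*(-1) - 4*(-1)] + 3*[(-4)*(-1) - (-1)*(-1)]
  = (-2)*(5) - (-1)*(8) + 3*(3) = 7
Dx = (-10)*[(-1)*(-1) - 4*(-1)] - (-1)*[(-16)*(-1) - 4*(-7)] + 3*[(-16)*(-1) - (-1)*(-7)]
  = (-10)*(5) - (-1)*(44) + 3*(9) = 21
Dy = (-2)*[(-16)*(-1) - 4*(-7)] - (-10)*[(-4)*(-1) - 4*(-1)] + 3*[(-4)*(-7) - (-16)*(-1)]
  = (-2)*(44) - (-10)*(8) + 3*(12) = 28
Dz = (-2)*[(-1)*(-7) - (-16)*(-1)] - (-1)*[(-4)*(-7) - (-16)*(-1)] + (-10)*[(-4)*(-1) - (-1)*(-1)]
  = (-2)*(-9) - (-1)*(12) + (-10)*(3) = 0
x = Dx/D = 21/7 = 3, y = Dy/D = 28/7 = 4, z = Dz/D = 0/7 = 0
Check eq1: (-2)(3) + (-1)(4) + (3)(0) = -10 = -10 ✓
Check eq2: (-4)(3) + (-1)(4) + (4)(0) = -16 = -16 ✓
Check eq3: (-1)(3) + (-1)(4) + (-1)(0) = -7 = -7 ✓

x = 3, y = 4, z = 0


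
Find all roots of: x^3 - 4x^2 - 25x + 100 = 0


Let p(x) = x^3 - 4x^2 - 25x + 100. By the rational root theorem (leading coefficient 1), any rational root is an integer divisor of 100: try ±1, ±2, ... in turn.
Test x = 1: value = 72 ≠ 0.
Test x = -1: value = 120 ≠ 0.
Test x = 2: value = 42 ≠ 0.
Test x = -2: value = 126 ≠ 0.
Test x = 4: value = 0 ✓, so (x - 4) is a factor.
Synthetic division by (x - 4): bring down 1; 1(4) - 4 = 0; 0(4) - 25 = -25; (-25)(4) + 100 = 0 → quotient x^2 - 25, remainder 0.
Solve the quadratic x^2 - 25 = 0: discriminant = 0^2 - 4(1)(-25) = 0 + 100 = 100.
sqrt(100) = 10, so x = (0 ± 10)/2: x = 5 or x = -5.
Collecting all roots found:

x = -5, x = 4, x = 5


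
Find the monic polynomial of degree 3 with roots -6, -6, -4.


A monic polynomial with roots -6, -6, -4 is:
p(x) = (x + 6)(x + 6)(x + 4)
After multiplying by (x + 6): x + 6
After multiplying by (x + 6): x^2 + 12x + 36
After multiplying by (x + 4): x^3 + 16x^2 + 84x + 144

x^3 + 16x^2 + 84x + 144


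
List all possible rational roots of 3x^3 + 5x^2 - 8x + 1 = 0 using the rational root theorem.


Rational root theorem: possible roots are ±p/q where:
  p divides the constant term (1): p ∈ {1}
  q divides the leading coefficient (3): q ∈ {1, 3}

All possible rational roots: -1, -1/3, 1/3, 1

-1, -1/3, 1/3, 1


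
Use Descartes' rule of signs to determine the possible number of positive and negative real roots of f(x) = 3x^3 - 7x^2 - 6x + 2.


Descartes' rule of signs:

For positive roots, count sign changes in f(x) = 3x^3 - 7x^2 - 6x + 2:
Signs of coefficients: +, -, -, +
Number of sign changes: 2
Possible positive real roots: 2, 0

For negative roots, examine f(-x) = -3x^3 - 7x^2 + 6x + 2:
Signs of coefficients: -, -, +, +
Number of sign changes: 1
Possible negative real roots: 1

Positive roots: 2 or 0; Negative roots: 1


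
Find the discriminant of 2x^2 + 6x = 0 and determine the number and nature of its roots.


For ax^2 + bx + c = 0, discriminant D = b^2 - 4ac
Here a = 2, b = 6, c = 0
D = (6)^2 - 4(2)(0) = 36 - 0 = 36

D = 36 > 0 and is a perfect square (sqrt = 6)
The equation has 2 distinct real rational roots.

Discriminant = 36, 2 distinct real rational roots


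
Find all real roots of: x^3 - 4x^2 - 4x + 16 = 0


Let p(x) = x^3 - 4x^2 - 4x + 16. By the rational root theorem (leading coefficient 1), any rational root is an integer divisor of 16: try ±1, ±2, ... in turn.
Test x = 1: value = 9 ≠ 0.
Test x = -1: value = 15 ≠ 0.
Test x = 2: value = 0 ✓, so (x - 2) is a factor.
Synthetic division by (x - 2): bring down 1; 1(2) - 4 = -2; (-2)(2) - 4 = -8; (-8)(2) + 16 = 0 → quotient x^2 - 2x - 8, remainder 0.
Solve the quadratic x^2 - 2x - 8 = 0: discriminant = (-2)^2 - 4(1)(-8) = 4 + 32 = 36.
sqrt(36) = 6, so x = (2 ± 6)/2: x = 4 or x = -2.

x = -2, x = 2, x = 4


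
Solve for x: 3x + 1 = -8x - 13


Starting with: 3x + 1 = -8x - 13
Move all x terms to left: (3 + 8)x = -13 - 1
Simplify: 11x = -14
Divide both sides by 11: x = -14/11

x = -14/11


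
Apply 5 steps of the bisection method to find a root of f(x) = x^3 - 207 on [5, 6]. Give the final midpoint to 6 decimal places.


f(x) = x^3 - 207
f(5) = -82 < 0
f(6) = 9 > 0

Step 1: midpoint = (5.000000 + 6.000000)/2 = 5.500000
  f(5.500000) = -40.625000
  f(mid) < 0, so root is in [5.500000, 6.000000]

Step 2: midpoint = (5.500000 + 6.000000)/2 = 5.750000
  f(5.750000) = -16.890625
  f(mid) < 0, so root is in [5.750000, 6.000000]

Step 3: midpoint = (5.750000 + 6.000000)/2 = 5.875000
  f(5.875000) = -4.220703
  f(mid) < 0, so root is in [5.875000, 6.000000]

Step 4: midpoint = (5.875000 + 6.000000)/2 = 5.937500
  f(5.937500) = 2.320068
  f(mid) > 0, so root is in [5.875000, 5.937500]

Step 5: midpoint = (5.875000 + 5.937500)/2 = 5.906250
  f(5.906250) = -0.967621
  f(mid) < 0, so root is in [5.906250, 5.937500]

midpoint = 5.906250


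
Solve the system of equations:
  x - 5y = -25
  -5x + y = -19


Using Cramer's rule:
Determinant D = (1)(1) - (-5)(-5) = 1 - 25 = -24
Dx = (-25)(1) - (-19)(-5) = -25 - 95 = -120
Dy = (1)(-19) - (-5)(-25) = -19 - 125 = -144
x = Dx/D = -120/-24 = 5
y = Dy/D = -144/-24 = 6

x = 5, y = 6


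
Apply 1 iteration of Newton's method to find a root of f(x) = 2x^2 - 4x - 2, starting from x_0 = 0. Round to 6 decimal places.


Newton's method: x_(n+1) = x_n - f(x_n)/f'(x_n)
f(x) = 2x^2 - 4x - 2
f'(x) = 4x - 4

Iteration 1:
  f(0.000000) = -2.000000
  f'(0.000000) = -4.000000
  x_1 = 0.000000 - (-2.000000)/(-4.000000) = -0.500000

x_1 = -0.500000


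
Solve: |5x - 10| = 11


An absolute value equation |expr| = 11 gives two cases:
Case 1: 5x - 10 = 11
  5x = 21, so x = 21/5
Case 2: 5x - 10 = -11
  5x = -1, so x = -1/5

x = -1/5, x = 21/5


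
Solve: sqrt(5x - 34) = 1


Square both sides: 5x - 34 = 1^2 = 1
5x = 1 + 34 = 35
x = 7
Check: sqrt(5*7 - 34) = sqrt(1) = 1 ✓

x = 7


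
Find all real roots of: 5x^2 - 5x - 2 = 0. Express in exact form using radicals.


Using the quadratic formula: x = (-b ± sqrt(b^2 - 4ac)) / (2a)
Here a = 5, b = -5, c = -2
Discriminant = b^2 - 4ac = (-5)^2 - 4(5)(-2) = 25 + 40 = 65
Since discriminant = 65 > 0, there are two real roots.
x = (5 ± sqrt(65)) / 10
Numerically: x ≈ 1.3062 or x ≈ -0.3062

x = (5 + sqrt(65)) / 10 or x = (5 - sqrt(65)) / 10


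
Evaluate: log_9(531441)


We need the exponent such that 9^? = 531441
9^6 = 531441
Therefore log_9(531441) = 6

6
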